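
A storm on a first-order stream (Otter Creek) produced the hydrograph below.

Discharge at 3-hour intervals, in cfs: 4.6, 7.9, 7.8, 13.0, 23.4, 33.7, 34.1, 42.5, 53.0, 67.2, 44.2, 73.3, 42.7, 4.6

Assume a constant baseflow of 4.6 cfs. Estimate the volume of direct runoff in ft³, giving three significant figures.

Direct-runoff ordinates (Q − Q_b): 0.0, 3.3, 3.2, 8.4, 18.8, 29.1, 29.5, 37.9, 48.4, 62.6, 39.6, 68.7, 38.1, 0.0 cfs.
ΣQ_DR = 387.6 cfs.
With Δt = 3 h = 10800 s, V = ΣQ_DR · Δt = 387.6 × 10800 = 4.19 × 10^6 ft³.

V ≈ 4.19 × 10^6 ft³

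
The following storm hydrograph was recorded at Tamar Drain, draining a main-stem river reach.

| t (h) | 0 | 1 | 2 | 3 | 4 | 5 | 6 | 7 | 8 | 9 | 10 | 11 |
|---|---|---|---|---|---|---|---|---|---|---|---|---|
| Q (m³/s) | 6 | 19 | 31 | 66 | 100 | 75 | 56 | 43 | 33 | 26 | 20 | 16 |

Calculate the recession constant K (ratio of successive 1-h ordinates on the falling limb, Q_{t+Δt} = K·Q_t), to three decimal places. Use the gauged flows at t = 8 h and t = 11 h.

Using the recession-limb readings at t = 8 h and t = 11 h: Q falls from 33 to 16 m³/s over 3 intervals.
K = (Q₂/Q₁)^(1/3) = (16/33)^(1/3) = 0.786.

K ≈ 0.786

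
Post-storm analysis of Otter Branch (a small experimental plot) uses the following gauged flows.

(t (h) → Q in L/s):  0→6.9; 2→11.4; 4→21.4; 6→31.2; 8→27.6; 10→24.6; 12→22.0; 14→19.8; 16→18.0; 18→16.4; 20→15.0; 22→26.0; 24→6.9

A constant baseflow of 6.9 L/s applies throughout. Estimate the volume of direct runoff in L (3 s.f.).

V ≈ 1.13 × 10^6 L

Direct-runoff ordinates (Q − Q_b): 0.0, 4.5, 14.5, 24.3, 20.7, 17.7, 15.1, 12.9, 11.1, 9.5, 8.1, 19.1, 0.0 L/s.
ΣQ_DR = 157.5 L/s.
With Δt = 2 h = 7200 s, V = ΣQ_DR · Δt = 157.5 × 7200 = 1.13 × 10^6 L.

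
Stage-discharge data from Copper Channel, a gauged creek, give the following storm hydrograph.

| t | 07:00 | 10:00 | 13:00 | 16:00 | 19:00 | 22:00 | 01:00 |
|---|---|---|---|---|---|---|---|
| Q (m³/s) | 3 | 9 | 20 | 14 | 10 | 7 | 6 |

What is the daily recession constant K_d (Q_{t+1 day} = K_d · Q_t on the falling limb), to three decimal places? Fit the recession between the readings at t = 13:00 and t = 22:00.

Between t = 13:00 and t = 22:00 the flow falls from 20 to 7 m³/s over 3×3 h = 9 h.
Per-interval ratio K = (7/20)^(1/3) = 0.7047; K_d = K^(24/3) = 0.061.

K_d ≈ 0.061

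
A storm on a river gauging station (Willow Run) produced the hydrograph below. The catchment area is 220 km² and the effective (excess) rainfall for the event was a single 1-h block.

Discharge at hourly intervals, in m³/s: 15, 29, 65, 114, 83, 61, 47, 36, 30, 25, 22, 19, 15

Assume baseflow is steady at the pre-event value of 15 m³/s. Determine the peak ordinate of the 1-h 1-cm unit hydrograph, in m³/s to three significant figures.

Direct runoff: 0.0, 14.0, 50.0, 99.0, 68.0, 46.0, 32.0, 21.0, 15.0, 10.0, 7.0, 4.0, 0.0 m³/s; ΣQ_DR = 366.0 m³/s, peak = 99.0 m³/s.
Runoff depth d = ΣQ_DR·Δt / A = 366.0 × 3600 / (220 km²) = 5.989 mm.
The 1-cm UH is the DRH scaled by (10 mm)/d, so U_p = 99.0 × 10/5.989 = 165 m³/s.

U_p ≈ 165 m³/s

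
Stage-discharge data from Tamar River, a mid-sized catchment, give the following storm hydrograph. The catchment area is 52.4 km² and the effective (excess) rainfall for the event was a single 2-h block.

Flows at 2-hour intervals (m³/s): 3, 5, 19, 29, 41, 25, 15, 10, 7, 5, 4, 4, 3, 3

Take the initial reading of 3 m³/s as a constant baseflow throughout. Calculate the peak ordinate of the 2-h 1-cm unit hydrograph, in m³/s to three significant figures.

Direct runoff: 0.0, 2.0, 16.0, 26.0, 38.0, 22.0, 12.0, 7.0, 4.0, 2.0, 1.0, 1.0, 0.0, 0.0 m³/s; ΣQ_DR = 131.0 m³/s, peak = 38.0 m³/s.
Runoff depth d = ΣQ_DR·Δt / A = 131.0 × 7200 / (52.4 km²) = 18.00 mm.
The 1-cm UH is the DRH scaled by (10 mm)/d, so U_p = 38.0 × 10/18.00 = 21.1 m³/s.

U_p ≈ 21.1 m³/s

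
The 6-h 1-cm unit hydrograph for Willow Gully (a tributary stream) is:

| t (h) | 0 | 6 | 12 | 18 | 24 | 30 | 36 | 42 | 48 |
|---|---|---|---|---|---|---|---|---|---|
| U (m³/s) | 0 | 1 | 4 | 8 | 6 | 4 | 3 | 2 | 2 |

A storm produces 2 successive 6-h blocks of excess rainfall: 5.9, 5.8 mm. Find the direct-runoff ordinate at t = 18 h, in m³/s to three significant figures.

Q ≈ 7.04 m³/s

By discrete convolution, Q_j = Σ (P_i / 10 mm) · U_{j−i}.
At t = 18 h (j=3): Q = (5.9/10)·8 + (5.8/10)·4 = 7.04 m³/s.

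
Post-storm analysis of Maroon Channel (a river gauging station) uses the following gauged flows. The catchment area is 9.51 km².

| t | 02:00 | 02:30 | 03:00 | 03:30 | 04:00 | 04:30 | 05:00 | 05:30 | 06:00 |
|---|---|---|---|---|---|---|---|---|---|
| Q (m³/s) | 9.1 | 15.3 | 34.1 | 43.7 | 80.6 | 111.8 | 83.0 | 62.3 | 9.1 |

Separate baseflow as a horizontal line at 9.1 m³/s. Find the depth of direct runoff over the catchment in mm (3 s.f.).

Direct runoff: 0.0, 6.2, 25.0, 34.6, 71.5, 102.7, 73.9, 53.2, 0.0 m³/s; ΣQ_DR = 367.1 m³/s.
V = ΣQ_DR · Δt = 367.1 × 1800 s = 6.608 × 10^5 m³.
Over A = 9.51 km², depth = V / A = 69.5 mm.

d ≈ 69.5 mm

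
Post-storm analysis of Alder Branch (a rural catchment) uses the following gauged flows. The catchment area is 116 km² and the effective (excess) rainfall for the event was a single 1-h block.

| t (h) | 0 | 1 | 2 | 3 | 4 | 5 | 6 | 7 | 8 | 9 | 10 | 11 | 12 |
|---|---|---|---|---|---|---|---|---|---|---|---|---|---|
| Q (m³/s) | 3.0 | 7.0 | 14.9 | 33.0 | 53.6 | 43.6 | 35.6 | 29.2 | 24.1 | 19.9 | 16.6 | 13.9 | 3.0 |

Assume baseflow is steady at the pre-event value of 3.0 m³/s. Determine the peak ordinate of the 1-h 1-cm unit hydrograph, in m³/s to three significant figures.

Direct runoff: 0.0, 4.0, 11.9, 30.0, 50.6, 40.6, 32.6, 26.2, 21.1, 16.9, 13.6, 10.9, 0.0 m³/s; ΣQ_DR = 258.4 m³/s, peak = 50.6 m³/s.
Runoff depth d = ΣQ_DR·Δt / A = 258.4 × 3600 / (116 km²) = 8.019 mm.
The 1-cm UH is the DRH scaled by (10 mm)/d, so U_p = 50.6 × 10/8.019 = 63.1 m³/s.

U_p ≈ 63.1 m³/s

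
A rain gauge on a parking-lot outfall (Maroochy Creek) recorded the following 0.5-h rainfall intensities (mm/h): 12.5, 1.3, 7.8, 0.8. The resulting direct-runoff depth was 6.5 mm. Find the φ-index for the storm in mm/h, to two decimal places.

φ ≈ 3.65 mm/h

Only the 2 blocks with intensity above φ contribute runoff: 12.5, 7.8 mm/h.
Σ(I−φ)·Δt = d  ⇒  (12.5+7.8 − 2φ)·0.5 = 6.5
φ = (20.30 − 6.5/0.5) / 2 = 3.65 mm/h.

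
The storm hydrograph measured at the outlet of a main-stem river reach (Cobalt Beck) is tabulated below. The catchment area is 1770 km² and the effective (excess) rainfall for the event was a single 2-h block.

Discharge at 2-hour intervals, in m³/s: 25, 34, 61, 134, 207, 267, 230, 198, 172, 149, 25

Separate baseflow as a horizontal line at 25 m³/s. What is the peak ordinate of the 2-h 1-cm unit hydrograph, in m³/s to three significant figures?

U_p ≈ 485 m³/s

Direct runoff: 0.0, 9.0, 36.0, 109.0, 182.0, 242.0, 205.0, 173.0, 147.0, 124.0, 0.0 m³/s; ΣQ_DR = 1227 m³/s, peak = 242.0 m³/s.
Runoff depth d = ΣQ_DR·Δt / A = 1227 × 7200 / (1770 km²) = 4.991 mm.
The 1-cm UH is the DRH scaled by (10 mm)/d, so U_p = 242.0 × 10/4.991 = 485 m³/s.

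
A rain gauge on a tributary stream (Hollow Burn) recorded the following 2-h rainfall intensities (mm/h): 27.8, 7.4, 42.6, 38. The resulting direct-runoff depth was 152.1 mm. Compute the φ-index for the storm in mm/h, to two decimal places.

φ ≈ 10.78 mm/h

Only the 3 blocks with intensity above φ contribute runoff: 27.8, 42.6, 38 mm/h.
Σ(I−φ)·Δt = d  ⇒  (27.8+42.6+38 − 3φ)·2 = 152.1
φ = (108.4 − 152.1/2) / 3 = 10.78 mm/h.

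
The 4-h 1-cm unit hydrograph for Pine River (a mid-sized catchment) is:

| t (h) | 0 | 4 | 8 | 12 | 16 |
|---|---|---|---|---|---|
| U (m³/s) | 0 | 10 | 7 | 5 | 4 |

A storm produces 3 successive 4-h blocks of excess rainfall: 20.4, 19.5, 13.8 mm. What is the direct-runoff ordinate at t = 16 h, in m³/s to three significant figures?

Q ≈ 27.6 m³/s

By discrete convolution, Q_j = Σ (P_i / 10 mm) · U_{j−i}.
At t = 16 h (j=4): Q = (20.4/10)·4 + (19.5/10)·5 + (13.8/10)·7 = 27.6 m³/s.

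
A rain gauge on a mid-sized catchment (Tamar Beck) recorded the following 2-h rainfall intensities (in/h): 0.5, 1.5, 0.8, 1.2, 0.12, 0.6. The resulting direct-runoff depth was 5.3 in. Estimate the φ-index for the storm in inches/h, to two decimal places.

Only the 5 blocks with intensity above φ contribute runoff: 0.5, 1.5, 0.8, 1.2, 0.6 in/h.
Σ(I−φ)·Δt = d  ⇒  (0.5+1.5+0.8+1.2+0.6 − 5φ)·2 = 5.3
φ = (4.600 − 5.3/2) / 5 = 0.39 in/h.

φ ≈ 0.39 in/h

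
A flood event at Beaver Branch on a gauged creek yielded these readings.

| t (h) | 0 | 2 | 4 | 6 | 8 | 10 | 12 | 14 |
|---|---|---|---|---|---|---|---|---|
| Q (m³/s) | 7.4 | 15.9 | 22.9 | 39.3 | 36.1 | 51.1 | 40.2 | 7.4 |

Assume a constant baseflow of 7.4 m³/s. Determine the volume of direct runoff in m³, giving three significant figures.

Direct-runoff ordinates (Q − Q_b): 0.0, 8.5, 15.5, 31.9, 28.7, 43.7, 32.8, 0.0 m³/s.
ΣQ_DR = 161.1 m³/s.
With Δt = 2 h = 7200 s, V = ΣQ_DR · Δt = 161.1 × 7200 = 1.16 × 10^6 m³.

V ≈ 1.16 × 10^6 m³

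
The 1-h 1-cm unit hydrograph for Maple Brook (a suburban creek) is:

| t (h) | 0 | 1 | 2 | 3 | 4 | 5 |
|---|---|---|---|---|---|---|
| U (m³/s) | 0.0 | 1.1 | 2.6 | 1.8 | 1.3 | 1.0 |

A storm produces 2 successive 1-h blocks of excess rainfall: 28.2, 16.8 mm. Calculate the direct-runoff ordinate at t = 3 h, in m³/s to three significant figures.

By discrete convolution, Q_j = Σ (P_i / 10 mm) · U_{j−i}.
At t = 3 h (j=3): Q = (28.2/10)·1.8 + (16.8/10)·2.6 = 9.44 m³/s.

Q ≈ 9.44 m³/s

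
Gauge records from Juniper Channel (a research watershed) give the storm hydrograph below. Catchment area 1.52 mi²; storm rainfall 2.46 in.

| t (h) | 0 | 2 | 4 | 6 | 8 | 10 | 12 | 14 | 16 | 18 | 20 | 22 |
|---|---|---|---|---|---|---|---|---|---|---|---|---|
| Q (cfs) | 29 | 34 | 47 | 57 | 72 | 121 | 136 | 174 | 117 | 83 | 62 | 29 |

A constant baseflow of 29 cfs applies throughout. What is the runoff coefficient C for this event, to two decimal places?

C ≈ 0.51

ΣQ_DR = 613.0 cfs; V = ΣQ_DR·Δt = 4.414 × 10^6 ft³.
Runoff depth d = V / A = 1.250 in.
C = d / P = 1.250 / 2.46 = 0.51.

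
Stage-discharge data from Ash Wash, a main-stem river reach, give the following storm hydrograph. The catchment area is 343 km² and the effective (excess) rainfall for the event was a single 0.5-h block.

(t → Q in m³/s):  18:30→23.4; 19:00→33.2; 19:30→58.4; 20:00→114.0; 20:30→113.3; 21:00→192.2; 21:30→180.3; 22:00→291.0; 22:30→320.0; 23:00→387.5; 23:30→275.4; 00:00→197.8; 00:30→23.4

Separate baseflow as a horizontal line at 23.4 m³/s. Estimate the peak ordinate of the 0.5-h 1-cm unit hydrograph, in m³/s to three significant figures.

U_p ≈ 364 m³/s

Direct runoff: 0.0, 9.8, 35.0, 90.6, 89.9, 168.8, 156.9, 267.6, 296.6, 364.1, 252.0, 174.4, 0.0 m³/s; ΣQ_DR = 1906 m³/s, peak = 364.1 m³/s.
Runoff depth d = ΣQ_DR·Δt / A = 1906 × 1800 / (343 km²) = 10.00 mm.
The 1-cm UH is the DRH scaled by (10 mm)/d, so U_p = 364.1 × 10/10.00 = 364 m³/s.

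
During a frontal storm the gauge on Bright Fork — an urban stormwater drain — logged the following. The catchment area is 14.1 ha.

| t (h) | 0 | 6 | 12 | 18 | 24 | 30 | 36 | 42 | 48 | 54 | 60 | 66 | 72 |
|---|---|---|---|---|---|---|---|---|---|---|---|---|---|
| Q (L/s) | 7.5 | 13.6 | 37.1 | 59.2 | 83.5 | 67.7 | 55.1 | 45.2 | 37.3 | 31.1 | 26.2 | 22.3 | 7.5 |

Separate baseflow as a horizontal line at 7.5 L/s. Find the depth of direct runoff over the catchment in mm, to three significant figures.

Direct runoff: 0.0, 6.1, 29.6, 51.7, 76.0, 60.2, 47.6, 37.7, 29.8, 23.6, 18.7, 14.8, 0.0 L/s; ΣQ_DR = 395.8 L/s.
V = ΣQ_DR · Δt = 395.8 × 21600 s = 8.549 × 10^6 L.
Over A = 14.1 ha, depth = V / A = 60.6 mm.

d ≈ 60.6 mm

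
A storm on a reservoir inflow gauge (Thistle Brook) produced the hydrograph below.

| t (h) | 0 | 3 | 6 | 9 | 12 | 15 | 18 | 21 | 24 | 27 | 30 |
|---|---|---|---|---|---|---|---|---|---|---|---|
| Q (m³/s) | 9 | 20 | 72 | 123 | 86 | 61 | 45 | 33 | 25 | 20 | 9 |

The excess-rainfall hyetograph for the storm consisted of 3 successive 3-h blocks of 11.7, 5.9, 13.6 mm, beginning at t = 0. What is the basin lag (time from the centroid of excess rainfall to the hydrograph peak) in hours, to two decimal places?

Centroid of excess rainfall: t_c = Σ P_i·t̄_i / ΣP_i = 4.6827 h (block centres at 1.5, 4.5, 7.5 h).
Hydrograph peak occurs at t = 9 h, so basin lag t_L = 9 − 4.6827 = 4.32 h.

t_L ≈ 4.32 h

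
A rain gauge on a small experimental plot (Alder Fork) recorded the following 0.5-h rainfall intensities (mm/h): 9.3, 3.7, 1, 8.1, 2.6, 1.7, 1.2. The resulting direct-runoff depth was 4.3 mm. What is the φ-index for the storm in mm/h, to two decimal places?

Only the 2 blocks with intensity above φ contribute runoff: 9.3, 8.1 mm/h.
Σ(I−φ)·Δt = d  ⇒  (9.3+8.1 − 2φ)·0.5 = 4.3
φ = (17.40 − 4.3/0.5) / 2 = 4.40 mm/h.

φ ≈ 4.40 mm/h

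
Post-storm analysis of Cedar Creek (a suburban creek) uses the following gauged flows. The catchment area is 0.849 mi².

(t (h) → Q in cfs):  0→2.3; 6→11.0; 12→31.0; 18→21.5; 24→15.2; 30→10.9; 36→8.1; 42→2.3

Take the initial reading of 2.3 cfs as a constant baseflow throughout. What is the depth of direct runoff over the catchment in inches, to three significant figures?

d ≈ 0.919 in

Direct runoff: 0.0, 8.7, 28.7, 19.2, 12.9, 8.6, 5.8, 0.0 cfs; ΣQ_DR = 83.90 cfs.
V = ΣQ_DR · Δt = 83.90 × 21600 s = 1.812 × 10^6 ft³.
Over A = 0.849 mi², depth = V / A = 0.919 in.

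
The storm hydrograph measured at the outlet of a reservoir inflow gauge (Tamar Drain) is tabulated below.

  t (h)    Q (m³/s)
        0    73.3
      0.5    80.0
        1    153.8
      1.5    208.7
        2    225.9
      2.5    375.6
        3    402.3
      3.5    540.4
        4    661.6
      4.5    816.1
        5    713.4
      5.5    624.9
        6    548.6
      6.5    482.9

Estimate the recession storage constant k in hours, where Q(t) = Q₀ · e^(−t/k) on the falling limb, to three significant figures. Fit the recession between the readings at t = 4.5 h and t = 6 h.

On the falling limb, Q drops from 816.1 to 548.6 m³/s between t = 4.5 h and t = 6 h (Δt = 1.5 h).
k = −Δt / ln(Q₂/Q₁) = −1.5 / ln(548.6/816.1) = 3.78 h.

k ≈ 3.78 h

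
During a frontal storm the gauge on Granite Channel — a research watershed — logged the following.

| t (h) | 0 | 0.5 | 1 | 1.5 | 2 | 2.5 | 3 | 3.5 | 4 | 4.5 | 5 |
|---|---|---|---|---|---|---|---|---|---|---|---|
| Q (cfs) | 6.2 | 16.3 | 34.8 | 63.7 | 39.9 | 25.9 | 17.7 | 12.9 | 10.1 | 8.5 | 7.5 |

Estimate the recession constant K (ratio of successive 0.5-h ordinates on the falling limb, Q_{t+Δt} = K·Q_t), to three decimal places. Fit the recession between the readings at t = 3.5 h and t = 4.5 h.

K ≈ 0.812

Using the recession-limb readings at t = 3.5 h and t = 4.5 h: Q falls from 12.9 to 8.5 cfs over 2 intervals.
K = (Q₂/Q₁)^(1/2) = (8.5/12.9)^(1/2) = 0.812.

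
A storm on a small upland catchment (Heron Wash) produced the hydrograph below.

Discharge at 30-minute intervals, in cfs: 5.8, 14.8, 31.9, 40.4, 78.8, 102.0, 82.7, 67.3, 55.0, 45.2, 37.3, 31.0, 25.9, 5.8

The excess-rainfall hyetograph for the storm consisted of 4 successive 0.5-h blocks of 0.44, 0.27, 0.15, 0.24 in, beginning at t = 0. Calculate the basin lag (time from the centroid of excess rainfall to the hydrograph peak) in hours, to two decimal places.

t_L ≈ 1.66 h

Centroid of excess rainfall: t_c = Σ P_i·t̄_i / ΣP_i = 0.8364 h (block centres at 0.25, 0.75, 1.25, 1.75 h).
Hydrograph peak occurs at t = 2.5 h, so basin lag t_L = 2.5 − 0.8364 = 1.66 h.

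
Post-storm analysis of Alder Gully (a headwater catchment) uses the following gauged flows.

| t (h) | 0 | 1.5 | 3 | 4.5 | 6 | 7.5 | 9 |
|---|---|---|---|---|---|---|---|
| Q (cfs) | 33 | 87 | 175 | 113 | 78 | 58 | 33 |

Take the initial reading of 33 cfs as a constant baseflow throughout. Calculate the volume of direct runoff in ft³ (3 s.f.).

V ≈ 1.87 × 10^6 ft³

Direct-runoff ordinates (Q − Q_b): 0.0, 54.0, 142.0, 80.0, 45.0, 25.0, 0.0 cfs.
ΣQ_DR = 346.0 cfs.
With Δt = 1.5 h = 5400 s, V = ΣQ_DR · Δt = 346.0 × 5400 = 1.87 × 10^6 ft³.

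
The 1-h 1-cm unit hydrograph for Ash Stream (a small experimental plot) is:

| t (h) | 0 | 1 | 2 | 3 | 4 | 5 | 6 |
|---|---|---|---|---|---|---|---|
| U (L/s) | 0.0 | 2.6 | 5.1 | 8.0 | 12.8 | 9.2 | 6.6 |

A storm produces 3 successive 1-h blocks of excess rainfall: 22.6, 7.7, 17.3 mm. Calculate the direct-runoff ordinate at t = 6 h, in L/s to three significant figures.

By discrete convolution, Q_j = Σ (P_i / 10 mm) · U_{j−i}.
At t = 6 h (j=6): Q = (22.6/10)·6.6 + (7.7/10)·9.2 + (17.3/10)·12.8 = 44.1 L/s.

Q ≈ 44.1 L/s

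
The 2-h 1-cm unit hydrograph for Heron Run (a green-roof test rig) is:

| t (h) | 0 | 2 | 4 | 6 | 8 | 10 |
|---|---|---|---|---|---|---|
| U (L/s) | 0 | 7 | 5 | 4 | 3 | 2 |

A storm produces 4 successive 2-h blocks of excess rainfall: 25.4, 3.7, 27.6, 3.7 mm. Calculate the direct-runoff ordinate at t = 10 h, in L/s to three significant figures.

Q ≈ 19.1 L/s

By discrete convolution, Q_j = Σ (P_i / 10 mm) · U_{j−i}.
At t = 10 h (j=5): Q = (25.4/10)·2 + (3.7/10)·3 + (27.6/10)·4 + (3.7/10)·5 = 19.1 L/s.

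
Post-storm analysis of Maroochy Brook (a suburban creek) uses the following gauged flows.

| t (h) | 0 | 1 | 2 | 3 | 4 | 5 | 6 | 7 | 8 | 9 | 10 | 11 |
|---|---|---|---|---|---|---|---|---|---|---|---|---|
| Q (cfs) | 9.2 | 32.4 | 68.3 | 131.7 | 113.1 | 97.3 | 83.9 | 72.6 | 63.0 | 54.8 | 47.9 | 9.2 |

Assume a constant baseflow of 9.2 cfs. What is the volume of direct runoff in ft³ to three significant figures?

Direct-runoff ordinates (Q − Q_b): 0.0, 23.2, 59.1, 122.5, 103.9, 88.1, 74.7, 63.4, 53.8, 45.6, 38.7, 0.0 cfs.
ΣQ_DR = 673.0 cfs.
With Δt = 1 h = 3600 s, V = ΣQ_DR · Δt = 673.0 × 3600 = 2.42 × 10^6 ft³.

V ≈ 2.42 × 10^6 ft³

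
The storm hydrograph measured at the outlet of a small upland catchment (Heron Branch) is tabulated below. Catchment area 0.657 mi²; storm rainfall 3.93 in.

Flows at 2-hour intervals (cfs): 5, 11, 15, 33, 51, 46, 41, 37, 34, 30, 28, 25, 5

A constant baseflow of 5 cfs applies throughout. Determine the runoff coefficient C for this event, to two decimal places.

C ≈ 0.36

ΣQ_DR = 296.0 cfs; V = ΣQ_DR·Δt = 2.131 × 10^6 ft³.
Runoff depth d = V / A = 1.396 in.
C = d / P = 1.396 / 3.93 = 0.36.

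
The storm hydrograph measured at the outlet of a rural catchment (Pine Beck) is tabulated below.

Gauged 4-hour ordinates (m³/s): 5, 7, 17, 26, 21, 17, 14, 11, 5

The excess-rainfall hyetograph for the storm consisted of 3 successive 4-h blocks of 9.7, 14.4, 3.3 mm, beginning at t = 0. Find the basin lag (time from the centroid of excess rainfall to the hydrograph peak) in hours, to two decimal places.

t_L ≈ 6.93 h

Centroid of excess rainfall: t_c = Σ P_i·t̄_i / ΣP_i = 5.0657 h (block centres at 2, 6, 10 h).
Hydrograph peak occurs at t = 12 h, so basin lag t_L = 12 − 5.0657 = 6.93 h.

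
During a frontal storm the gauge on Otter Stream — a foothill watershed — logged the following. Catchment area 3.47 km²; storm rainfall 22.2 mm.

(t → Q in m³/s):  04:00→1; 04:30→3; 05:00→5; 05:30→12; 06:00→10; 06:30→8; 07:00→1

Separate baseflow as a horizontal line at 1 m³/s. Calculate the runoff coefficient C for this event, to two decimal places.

C ≈ 0.77

ΣQ_DR = 33.00 m³/s; V = ΣQ_DR·Δt = 59400 m³.
Runoff depth d = V / A = 17.12 mm.
C = d / P = 17.12 / 22.2 = 0.77.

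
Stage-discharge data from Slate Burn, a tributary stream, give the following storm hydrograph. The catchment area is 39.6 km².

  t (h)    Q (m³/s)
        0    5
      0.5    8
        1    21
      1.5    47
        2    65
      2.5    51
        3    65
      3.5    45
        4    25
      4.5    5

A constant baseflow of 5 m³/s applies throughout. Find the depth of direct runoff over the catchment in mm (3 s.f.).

d ≈ 13.0 mm

Direct runoff: 0.0, 3.0, 16.0, 42.0, 60.0, 46.0, 60.0, 40.0, 20.0, 0.0 m³/s; ΣQ_DR = 287.0 m³/s.
V = ΣQ_DR · Δt = 287.0 × 1800 s = 5.166 × 10^5 m³.
Over A = 39.6 km², depth = V / A = 13.0 mm.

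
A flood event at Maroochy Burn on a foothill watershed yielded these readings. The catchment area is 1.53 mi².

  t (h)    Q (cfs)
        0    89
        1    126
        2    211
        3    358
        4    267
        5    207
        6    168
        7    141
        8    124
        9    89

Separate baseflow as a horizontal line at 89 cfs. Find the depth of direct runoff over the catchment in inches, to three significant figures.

Direct runoff: 0.0, 37.0, 122.0, 269.0, 178.0, 118.0, 79.0, 52.0, 35.0, 0.0 cfs; ΣQ_DR = 890.0 cfs.
V = ΣQ_DR · Δt = 890.0 × 3600 s = 3.204 × 10^6 ft³.
Over A = 1.53 mi², depth = V / A = 0.901 in.

d ≈ 0.901 in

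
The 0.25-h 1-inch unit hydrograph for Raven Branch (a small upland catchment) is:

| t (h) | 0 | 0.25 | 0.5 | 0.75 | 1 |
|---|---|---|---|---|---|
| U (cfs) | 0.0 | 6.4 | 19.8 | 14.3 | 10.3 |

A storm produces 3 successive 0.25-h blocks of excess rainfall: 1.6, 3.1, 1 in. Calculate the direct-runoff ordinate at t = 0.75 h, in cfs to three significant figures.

By discrete convolution, Q_j = Σ (P_i / 1 in) · U_{j−i}.
At t = 0.75 h (j=3): Q = (1.6/1)·14.3 + (3.1/1)·19.8 + (1/1)·6.4 = 90.7 cfs.

Q ≈ 90.7 cfs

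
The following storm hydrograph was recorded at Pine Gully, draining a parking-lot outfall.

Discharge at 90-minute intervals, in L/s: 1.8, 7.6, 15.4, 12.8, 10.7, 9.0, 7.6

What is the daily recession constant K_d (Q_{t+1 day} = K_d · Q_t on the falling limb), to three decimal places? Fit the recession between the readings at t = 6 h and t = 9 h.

Between t = 6 h and t = 9 h the flow falls from 10.7 to 7.6 L/s over 2×1.5 h = 3 h.
Per-interval ratio K = (7.6/10.7)^(1/2) = 0.8428; K_d = K^(24/1.5) = 0.065.

K_d ≈ 0.065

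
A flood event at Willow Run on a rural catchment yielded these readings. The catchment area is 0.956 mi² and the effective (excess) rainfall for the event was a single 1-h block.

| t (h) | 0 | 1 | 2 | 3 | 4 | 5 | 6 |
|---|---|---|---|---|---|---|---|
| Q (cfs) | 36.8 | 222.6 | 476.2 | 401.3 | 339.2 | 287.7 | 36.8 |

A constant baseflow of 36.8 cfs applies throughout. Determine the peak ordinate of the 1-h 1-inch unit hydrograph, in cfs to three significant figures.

Direct runoff: 0.0, 185.8, 439.4, 364.5, 302.4, 250.9, 0.0 cfs; ΣQ_DR = 1543 cfs, peak = 439.4 cfs.
Runoff depth d = ΣQ_DR·Δt / A = 1543 × 3600 / (0.956 mi²) = 2.501 in.
The 1-inch UH is the DRH scaled by (1 in)/d, so U_p = 439.4 × 1/2.501 = 176 cfs.

U_p ≈ 176 cfs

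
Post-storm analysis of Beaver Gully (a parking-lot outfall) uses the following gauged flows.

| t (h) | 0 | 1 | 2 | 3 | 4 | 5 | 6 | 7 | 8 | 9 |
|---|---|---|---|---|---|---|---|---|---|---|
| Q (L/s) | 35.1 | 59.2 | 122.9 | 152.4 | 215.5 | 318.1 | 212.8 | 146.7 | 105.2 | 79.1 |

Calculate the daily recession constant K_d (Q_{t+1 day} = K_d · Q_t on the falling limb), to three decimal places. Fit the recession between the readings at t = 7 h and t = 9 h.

K_d ≈ 0.001

Between t = 7 h and t = 9 h the flow falls from 146.7 to 79.1 L/s over 2×1 h = 2 h.
Per-interval ratio K = (79.1/146.7)^(1/2) = 0.7343; K_d = K^(24/1) = 0.001.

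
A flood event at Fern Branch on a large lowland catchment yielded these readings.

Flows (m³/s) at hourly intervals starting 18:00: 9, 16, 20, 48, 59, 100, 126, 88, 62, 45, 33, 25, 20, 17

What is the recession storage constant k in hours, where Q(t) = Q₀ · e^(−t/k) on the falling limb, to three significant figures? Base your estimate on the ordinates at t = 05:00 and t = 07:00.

On the falling limb, Q drops from 25 to 17 m³/s between t = 05:00 and t = 07:00 (Δt = 2 h).
k = −Δt / ln(Q₂/Q₁) = −2 / ln(17/25) = 5.19 h.

k ≈ 5.19 h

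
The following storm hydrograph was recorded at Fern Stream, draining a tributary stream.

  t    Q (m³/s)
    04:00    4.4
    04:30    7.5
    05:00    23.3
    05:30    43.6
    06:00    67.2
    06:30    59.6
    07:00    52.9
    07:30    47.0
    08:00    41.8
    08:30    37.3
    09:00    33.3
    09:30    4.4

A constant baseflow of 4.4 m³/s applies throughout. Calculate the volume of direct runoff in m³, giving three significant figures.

Direct-runoff ordinates (Q − Q_b): 0.0, 3.1, 18.9, 39.2, 62.8, 55.2, 48.5, 42.6, 37.4, 32.9, 28.9, 0.0 m³/s.
ΣQ_DR = 369.5 m³/s.
With Δt = 0.5 h = 1800 s, V = ΣQ_DR · Δt = 369.5 × 1800 = 6.65 × 10^5 m³.

V ≈ 6.65 × 10^5 m³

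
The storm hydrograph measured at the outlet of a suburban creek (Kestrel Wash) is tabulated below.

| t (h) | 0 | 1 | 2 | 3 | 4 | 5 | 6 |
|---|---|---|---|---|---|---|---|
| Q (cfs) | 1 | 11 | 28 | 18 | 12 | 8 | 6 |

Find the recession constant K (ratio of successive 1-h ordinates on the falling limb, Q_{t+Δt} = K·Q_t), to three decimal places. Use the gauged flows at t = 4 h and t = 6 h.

Using the recession-limb readings at t = 4 h and t = 6 h: Q falls from 12 to 6 cfs over 2 intervals.
K = (Q₂/Q₁)^(1/2) = (6/12)^(1/2) = 0.707.

K ≈ 0.707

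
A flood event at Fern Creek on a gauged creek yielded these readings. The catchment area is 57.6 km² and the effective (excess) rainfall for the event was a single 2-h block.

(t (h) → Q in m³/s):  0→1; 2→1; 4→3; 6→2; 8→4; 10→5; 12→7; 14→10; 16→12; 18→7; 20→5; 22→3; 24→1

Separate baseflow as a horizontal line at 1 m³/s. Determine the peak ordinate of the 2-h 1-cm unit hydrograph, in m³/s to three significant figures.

Direct runoff: 0.0, 0.0, 2.0, 1.0, 3.0, 4.0, 6.0, 9.0, 11.0, 6.0, 4.0, 2.0, 0.0 m³/s; ΣQ_DR = 48.00 m³/s, peak = 11.0 m³/s.
Runoff depth d = ΣQ_DR·Δt / A = 48.00 × 7200 / (57.6 km²) = 6.000 mm.
The 1-cm UH is the DRH scaled by (10 mm)/d, so U_p = 11.0 × 10/6.000 = 18.3 m³/s.

U_p ≈ 18.3 m³/s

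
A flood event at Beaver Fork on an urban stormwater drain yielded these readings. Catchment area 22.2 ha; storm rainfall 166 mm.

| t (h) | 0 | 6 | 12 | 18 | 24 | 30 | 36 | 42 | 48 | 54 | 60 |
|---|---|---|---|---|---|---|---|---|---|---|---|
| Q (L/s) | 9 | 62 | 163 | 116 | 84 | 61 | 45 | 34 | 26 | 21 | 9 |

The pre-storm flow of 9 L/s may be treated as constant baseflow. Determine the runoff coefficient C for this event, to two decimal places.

ΣQ_DR = 531.0 L/s; V = ΣQ_DR·Δt = 1.147 × 10^7 L.
Runoff depth d = V / A = 51.66 mm.
C = d / P = 51.66 / 166 = 0.31.

C ≈ 0.31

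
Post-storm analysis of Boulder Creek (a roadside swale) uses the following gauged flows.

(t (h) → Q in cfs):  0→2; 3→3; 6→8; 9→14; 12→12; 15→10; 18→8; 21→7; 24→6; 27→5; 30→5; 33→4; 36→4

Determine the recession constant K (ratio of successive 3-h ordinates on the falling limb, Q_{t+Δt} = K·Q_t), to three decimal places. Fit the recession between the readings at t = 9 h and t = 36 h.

Using the recession-limb readings at t = 9 h and t = 36 h: Q falls from 14 to 4 cfs over 9 intervals.
K = (Q₂/Q₁)^(1/9) = (4/14)^(1/9) = 0.870.

K ≈ 0.870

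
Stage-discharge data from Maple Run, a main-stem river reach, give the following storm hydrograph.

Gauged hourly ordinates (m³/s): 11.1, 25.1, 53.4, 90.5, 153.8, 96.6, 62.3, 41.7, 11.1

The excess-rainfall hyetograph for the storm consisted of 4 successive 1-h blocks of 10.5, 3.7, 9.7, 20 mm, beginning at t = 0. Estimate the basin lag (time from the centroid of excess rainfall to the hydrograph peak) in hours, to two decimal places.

Centroid of excess rainfall: t_c = Σ P_i·t̄_i / ΣP_i = 2.3929 h (block centres at 0.5, 1.5, 2.5, 3.5 h).
Hydrograph peak occurs at t = 4 h, so basin lag t_L = 4 − 2.3929 = 1.61 h.

t_L ≈ 1.61 h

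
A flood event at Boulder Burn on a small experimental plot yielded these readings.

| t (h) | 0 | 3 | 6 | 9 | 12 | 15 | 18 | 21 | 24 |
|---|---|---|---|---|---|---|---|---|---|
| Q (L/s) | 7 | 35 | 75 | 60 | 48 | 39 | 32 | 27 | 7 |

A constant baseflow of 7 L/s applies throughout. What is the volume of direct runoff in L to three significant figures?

V ≈ 2.88 × 10^6 L

Direct-runoff ordinates (Q − Q_b): 0.0, 28.0, 68.0, 53.0, 41.0, 32.0, 25.0, 20.0, 0.0 L/s.
ΣQ_DR = 267.0 L/s.
With Δt = 3 h = 10800 s, V = ΣQ_DR · Δt = 267.0 × 10800 = 2.88 × 10^6 L.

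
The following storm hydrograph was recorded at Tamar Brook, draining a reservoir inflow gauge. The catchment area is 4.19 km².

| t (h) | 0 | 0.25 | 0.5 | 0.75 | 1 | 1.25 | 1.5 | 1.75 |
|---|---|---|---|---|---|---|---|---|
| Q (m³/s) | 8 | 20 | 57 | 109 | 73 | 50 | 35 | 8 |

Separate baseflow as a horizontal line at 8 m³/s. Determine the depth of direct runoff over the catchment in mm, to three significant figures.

d ≈ 63.6 mm

Direct runoff: 0.0, 12.0, 49.0, 101.0, 65.0, 42.0, 27.0, 0.0 m³/s; ΣQ_DR = 296.0 m³/s.
V = ΣQ_DR · Δt = 296.0 × 900 s = 2.664 × 10^5 m³.
Over A = 4.19 km², depth = V / A = 63.6 mm.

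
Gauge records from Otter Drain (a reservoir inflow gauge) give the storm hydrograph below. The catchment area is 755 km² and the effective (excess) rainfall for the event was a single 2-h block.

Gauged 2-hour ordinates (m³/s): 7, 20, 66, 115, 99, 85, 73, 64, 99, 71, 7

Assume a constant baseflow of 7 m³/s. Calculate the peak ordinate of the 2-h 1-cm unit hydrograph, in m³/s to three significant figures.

Direct runoff: 0.0, 13.0, 59.0, 108.0, 92.0, 78.0, 66.0, 57.0, 92.0, 64.0, 0.0 m³/s; ΣQ_DR = 629.0 m³/s, peak = 108.0 m³/s.
Runoff depth d = ΣQ_DR·Δt / A = 629.0 × 7200 / (755 km²) = 5.998 mm.
The 1-cm UH is the DRH scaled by (10 mm)/d, so U_p = 108.0 × 10/5.998 = 180 m³/s.

U_p ≈ 180 m³/s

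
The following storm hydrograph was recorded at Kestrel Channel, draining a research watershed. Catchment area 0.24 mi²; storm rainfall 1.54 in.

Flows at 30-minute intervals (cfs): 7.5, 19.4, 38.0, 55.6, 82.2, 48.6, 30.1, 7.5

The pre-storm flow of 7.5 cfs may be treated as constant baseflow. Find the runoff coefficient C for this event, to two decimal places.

C ≈ 0.48

ΣQ_DR = 228.9 cfs; V = ΣQ_DR·Δt = 4.120 × 10^5 ft³.
Runoff depth d = V / A = 0.7390 in.
C = d / P = 0.7390 / 1.54 = 0.48.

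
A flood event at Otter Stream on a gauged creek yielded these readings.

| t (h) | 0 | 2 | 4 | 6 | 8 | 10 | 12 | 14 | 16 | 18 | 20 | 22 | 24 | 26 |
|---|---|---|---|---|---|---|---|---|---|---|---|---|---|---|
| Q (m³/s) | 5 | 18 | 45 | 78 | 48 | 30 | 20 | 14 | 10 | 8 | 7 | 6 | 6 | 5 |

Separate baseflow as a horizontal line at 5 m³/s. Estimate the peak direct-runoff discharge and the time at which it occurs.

Q_p = 73.0 m³/s at t = 6 h

Subtracting baseflow gives direct-runoff ordinates: 0.0, 13.0, 40.0, 73.0, 43.0, 25.0, 15.0, 9.0, 5.0, 3.0, 2.0, 1.0, 1.0, 0.0 m³/s.
The maximum is 73.0 m³/s, occurring at the reading for t = 6 h.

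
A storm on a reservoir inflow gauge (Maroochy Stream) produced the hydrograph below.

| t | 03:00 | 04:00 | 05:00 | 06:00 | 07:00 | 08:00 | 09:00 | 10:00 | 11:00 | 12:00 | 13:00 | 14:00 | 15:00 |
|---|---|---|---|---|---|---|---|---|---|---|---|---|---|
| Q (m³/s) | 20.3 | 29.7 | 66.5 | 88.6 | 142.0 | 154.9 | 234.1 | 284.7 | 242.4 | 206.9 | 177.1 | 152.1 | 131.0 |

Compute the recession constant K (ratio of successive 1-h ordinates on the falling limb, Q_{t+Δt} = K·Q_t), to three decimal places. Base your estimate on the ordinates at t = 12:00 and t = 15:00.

Using the recession-limb readings at t = 12:00 and t = 15:00: Q falls from 206.9 to 131.0 m³/s over 3 intervals.
K = (Q₂/Q₁)^(1/3) = (131.0/206.9)^(1/3) = 0.859.

K ≈ 0.859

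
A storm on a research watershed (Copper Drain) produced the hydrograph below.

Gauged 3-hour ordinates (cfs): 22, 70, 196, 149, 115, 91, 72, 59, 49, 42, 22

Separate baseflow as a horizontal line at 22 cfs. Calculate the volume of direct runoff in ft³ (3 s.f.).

V ≈ 6.97 × 10^6 ft³

Direct-runoff ordinates (Q − Q_b): 0.0, 48.0, 174.0, 127.0, 93.0, 69.0, 50.0, 37.0, 27.0, 20.0, 0.0 cfs.
ΣQ_DR = 645.0 cfs.
With Δt = 3 h = 10800 s, V = ΣQ_DR · Δt = 645.0 × 10800 = 6.97 × 10^6 ft³.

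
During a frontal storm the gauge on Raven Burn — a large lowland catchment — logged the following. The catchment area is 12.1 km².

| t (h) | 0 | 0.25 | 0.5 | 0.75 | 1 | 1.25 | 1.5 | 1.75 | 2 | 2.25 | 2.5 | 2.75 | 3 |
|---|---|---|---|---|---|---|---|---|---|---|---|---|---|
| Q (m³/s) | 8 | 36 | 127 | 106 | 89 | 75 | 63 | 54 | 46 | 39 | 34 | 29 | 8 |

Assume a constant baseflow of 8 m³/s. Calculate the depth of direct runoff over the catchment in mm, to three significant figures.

d ≈ 45.4 mm

Direct runoff: 0.0, 28.0, 119.0, 98.0, 81.0, 67.0, 55.0, 46.0, 38.0, 31.0, 26.0, 21.0, 0.0 m³/s; ΣQ_DR = 610.0 m³/s.
V = ΣQ_DR · Δt = 610.0 × 900 s = 5.490 × 10^5 m³.
Over A = 12.1 km², depth = V / A = 45.4 mm.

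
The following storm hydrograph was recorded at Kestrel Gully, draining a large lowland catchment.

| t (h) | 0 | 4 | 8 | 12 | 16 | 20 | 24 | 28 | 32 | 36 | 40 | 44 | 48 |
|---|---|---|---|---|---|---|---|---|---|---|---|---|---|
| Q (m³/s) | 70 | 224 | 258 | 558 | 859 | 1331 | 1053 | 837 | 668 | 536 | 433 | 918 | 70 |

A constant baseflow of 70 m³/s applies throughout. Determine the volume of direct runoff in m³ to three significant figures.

V ≈ 9.94 × 10^7 m³

Direct-runoff ordinates (Q − Q_b): 0.0, 154.0, 188.0, 488.0, 789.0, 1261.0, 983.0, 767.0, 598.0, 466.0, 363.0, 848.0, 0.0 m³/s.
ΣQ_DR = 6905 m³/s.
With Δt = 4 h = 14400 s, V = ΣQ_DR · Δt = 6905 × 14400 = 9.94 × 10^7 m³.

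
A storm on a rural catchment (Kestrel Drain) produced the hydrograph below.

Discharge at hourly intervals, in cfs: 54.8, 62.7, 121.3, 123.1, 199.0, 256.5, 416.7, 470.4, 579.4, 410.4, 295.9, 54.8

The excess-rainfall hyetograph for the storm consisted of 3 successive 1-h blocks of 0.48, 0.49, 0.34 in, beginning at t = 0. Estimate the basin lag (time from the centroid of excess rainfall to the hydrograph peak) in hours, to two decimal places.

t_L ≈ 6.61 h

Centroid of excess rainfall: t_c = Σ P_i·t̄_i / ΣP_i = 1.3931 h (block centres at 0.5, 1.5, 2.5 h).
Hydrograph peak occurs at t = 8 h, so basin lag t_L = 8 − 1.3931 = 6.61 h.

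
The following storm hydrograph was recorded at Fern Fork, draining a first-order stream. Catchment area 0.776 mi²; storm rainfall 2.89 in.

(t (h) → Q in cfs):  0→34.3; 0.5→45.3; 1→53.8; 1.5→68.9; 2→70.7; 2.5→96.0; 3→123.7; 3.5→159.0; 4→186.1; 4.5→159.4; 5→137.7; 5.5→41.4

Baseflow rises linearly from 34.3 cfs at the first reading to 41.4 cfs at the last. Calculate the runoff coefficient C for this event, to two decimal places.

ΣQ_DR = 722.1 cfs; V = ΣQ_DR·Δt = 1.300 × 10^6 ft³.
Runoff depth d = V / A = 0.7210 in.
C = d / P = 0.7210 / 2.89 = 0.25.

C ≈ 0.25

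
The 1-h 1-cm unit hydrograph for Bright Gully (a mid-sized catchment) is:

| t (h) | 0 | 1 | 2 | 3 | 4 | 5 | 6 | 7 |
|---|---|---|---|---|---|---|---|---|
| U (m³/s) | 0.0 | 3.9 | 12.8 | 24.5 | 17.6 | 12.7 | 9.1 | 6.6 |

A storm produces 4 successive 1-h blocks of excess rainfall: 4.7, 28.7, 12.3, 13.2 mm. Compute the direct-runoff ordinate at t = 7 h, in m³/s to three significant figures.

By discrete convolution, Q_j = Σ (P_i / 10 mm) · U_{j−i}.
At t = 7 h (j=7): Q = (4.7/10)·6.6 + (28.7/10)·9.1 + (12.3/10)·12.7 + (13.2/10)·17.6 = 68.1 m³/s.

Q ≈ 68.1 m³/s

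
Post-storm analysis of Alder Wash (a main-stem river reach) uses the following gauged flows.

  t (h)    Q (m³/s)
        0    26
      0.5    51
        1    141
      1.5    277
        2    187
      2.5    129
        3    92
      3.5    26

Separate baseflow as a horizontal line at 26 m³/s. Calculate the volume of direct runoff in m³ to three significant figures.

V ≈ 1.30 × 10^6 m³

Direct-runoff ordinates (Q − Q_b): 0.0, 25.0, 115.0, 251.0, 161.0, 103.0, 66.0, 0.0 m³/s.
ΣQ_DR = 721.0 m³/s.
With Δt = 0.5 h = 1800 s, V = ΣQ_DR · Δt = 721.0 × 1800 = 1.30 × 10^6 m³.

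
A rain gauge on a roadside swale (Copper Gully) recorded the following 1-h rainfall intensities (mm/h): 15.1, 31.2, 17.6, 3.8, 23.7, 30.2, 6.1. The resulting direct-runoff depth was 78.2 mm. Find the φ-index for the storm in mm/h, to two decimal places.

φ ≈ 7.92 mm/h

Only the 5 blocks with intensity above φ contribute runoff: 15.1, 31.2, 17.6, 23.7, 30.2 mm/h.
Σ(I−φ)·Δt = d  ⇒  (15.1+31.2+17.6+23.7+30.2 − 5φ)·1 = 78.2
φ = (117.8 − 78.2/1) / 5 = 7.92 mm/h.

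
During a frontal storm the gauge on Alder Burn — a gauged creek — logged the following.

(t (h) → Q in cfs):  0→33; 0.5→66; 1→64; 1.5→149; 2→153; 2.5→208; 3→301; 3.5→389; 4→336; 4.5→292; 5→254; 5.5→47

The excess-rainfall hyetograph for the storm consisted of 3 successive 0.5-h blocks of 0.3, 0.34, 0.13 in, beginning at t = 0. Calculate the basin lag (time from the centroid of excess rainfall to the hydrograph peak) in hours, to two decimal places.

Centroid of excess rainfall: t_c = Σ P_i·t̄_i / ΣP_i = 0.6396 h (block centres at 0.25, 0.75, 1.25 h).
Hydrograph peak occurs at t = 3.5 h, so basin lag t_L = 3.5 − 0.6396 = 2.86 h.

t_L ≈ 2.86 h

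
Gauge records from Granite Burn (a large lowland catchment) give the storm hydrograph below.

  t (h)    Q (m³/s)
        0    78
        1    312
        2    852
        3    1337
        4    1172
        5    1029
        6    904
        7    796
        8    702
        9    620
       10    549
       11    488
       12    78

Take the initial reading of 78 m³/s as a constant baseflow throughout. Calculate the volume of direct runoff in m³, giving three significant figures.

V ≈ 2.85 × 10^7 m³

Direct-runoff ordinates (Q − Q_b): 0.0, 234.0, 774.0, 1259.0, 1094.0, 951.0, 826.0, 718.0, 624.0, 542.0, 471.0, 410.0, 0.0 m³/s.
ΣQ_DR = 7903 m³/s.
With Δt = 1 h = 3600 s, V = ΣQ_DR · Δt = 7903 × 3600 = 2.85 × 10^7 m³.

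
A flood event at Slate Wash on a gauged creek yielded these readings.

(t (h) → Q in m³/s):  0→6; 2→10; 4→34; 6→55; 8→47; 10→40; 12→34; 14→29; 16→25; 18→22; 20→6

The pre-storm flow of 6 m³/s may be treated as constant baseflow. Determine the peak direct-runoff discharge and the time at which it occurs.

Subtracting baseflow gives direct-runoff ordinates: 0.0, 4.0, 28.0, 49.0, 41.0, 34.0, 28.0, 23.0, 19.0, 16.0, 0.0 m³/s.
The maximum is 49.0 m³/s, occurring at the reading for t = 6 h.

Q_p = 49.0 m³/s at t = 6 h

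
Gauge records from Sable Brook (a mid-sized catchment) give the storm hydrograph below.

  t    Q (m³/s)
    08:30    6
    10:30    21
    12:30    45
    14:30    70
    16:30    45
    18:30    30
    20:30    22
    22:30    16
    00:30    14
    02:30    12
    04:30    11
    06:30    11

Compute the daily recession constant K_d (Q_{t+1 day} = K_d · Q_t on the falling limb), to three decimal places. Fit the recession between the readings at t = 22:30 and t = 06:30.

Between t = 22:30 and t = 06:30 the flow falls from 16 to 11 m³/s over 4×2 h = 8 h.
Per-interval ratio K = (11/16)^(1/4) = 0.9106; K_d = K^(24/2) = 0.325.

K_d ≈ 0.325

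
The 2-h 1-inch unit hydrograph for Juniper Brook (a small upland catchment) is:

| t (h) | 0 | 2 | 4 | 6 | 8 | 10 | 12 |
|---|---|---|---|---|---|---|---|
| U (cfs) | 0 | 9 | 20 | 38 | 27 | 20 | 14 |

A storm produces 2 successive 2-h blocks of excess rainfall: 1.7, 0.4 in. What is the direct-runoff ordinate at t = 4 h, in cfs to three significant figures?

By discrete convolution, Q_j = Σ (P_i / 1 in) · U_{j−i}.
At t = 4 h (j=2): Q = (1.7/1)·20 + (0.4/1)·9 = 37.6 cfs.

Q ≈ 37.6 cfs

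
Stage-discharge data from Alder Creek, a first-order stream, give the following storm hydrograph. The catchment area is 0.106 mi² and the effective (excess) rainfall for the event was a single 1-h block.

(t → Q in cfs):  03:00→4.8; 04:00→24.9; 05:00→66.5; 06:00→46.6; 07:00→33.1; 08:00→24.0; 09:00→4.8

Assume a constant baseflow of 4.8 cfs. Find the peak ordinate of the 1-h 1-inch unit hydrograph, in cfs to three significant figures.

U_p ≈ 24.7 cfs

Direct runoff: 0.0, 20.1, 61.7, 41.8, 28.3, 19.2, 0.0 cfs; ΣQ_DR = 171.1 cfs, peak = 61.7 cfs.
Runoff depth d = ΣQ_DR·Δt / A = 171.1 × 3600 / (0.106 mi²) = 2.501 in.
The 1-inch UH is the DRH scaled by (1 in)/d, so U_p = 61.7 × 1/2.501 = 24.7 cfs.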